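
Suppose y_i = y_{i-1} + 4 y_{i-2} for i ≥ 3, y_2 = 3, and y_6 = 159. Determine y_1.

2

Let y_1 = v.
y_3 = 3 + 4v
y_4 = 15 + 4v
y_5 = 27 + 20v
y_6 = 87 + 36v
So 87 + 36v = 159, giving v = 2.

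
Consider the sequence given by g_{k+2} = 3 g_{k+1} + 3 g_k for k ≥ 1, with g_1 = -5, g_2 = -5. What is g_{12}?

-4546530

g_3 = 3·(-5) + 3·(-5) = -30
g_4 = 3·(-30) + 3·(-5) = -105
g_5 = 3·(-105) + 3·(-30) = -405
g_6 = 3·(-405) + 3·(-105) = -1530
g_7 = 3·(-1530) + 3·(-405) = -5805
g_8 = 3·(-5805) + 3·(-1530) = -22005
g_9 = 3·(-22005) + 3·(-5805) = -83430
g_{10} = 3·(-83430) + 3·(-22005) = -316305
g_{11} = 3·(-316305) + 3·(-83430) = -1199205
g_{12} = 3·(-1199205) + 3·(-316305) = -4546530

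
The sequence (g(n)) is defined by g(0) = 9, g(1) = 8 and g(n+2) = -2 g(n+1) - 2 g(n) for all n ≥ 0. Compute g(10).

-544

g(2) = -2*8 - 2*9 = -34
g(3) = -2*(-34) - 2*8 = 52
g(4) = -2*52 - 2*(-34) = -36
g(5) = -2*(-36) - 2*52 = -32
g(6) = -2*(-32) - 2*(-36) = 136
g(7) = -2*136 - 2*(-32) = -208
g(8) = -2*(-208) - 2*136 = 144
g(9) = -2*144 - 2*(-208) = 128
g(10) = -2*128 - 2*144 = -544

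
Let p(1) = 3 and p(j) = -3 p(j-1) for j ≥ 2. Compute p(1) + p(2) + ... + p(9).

p(2) = -3*3 = -9
p(3) = -3*(-9) = 27
p(4) = -3*27 = -81
p(5) = -3*(-81) = 243
p(6) = -3*243 = -729
p(7) = -3*(-729) = 2187
p(8) = -3*2187 = -6561
p(9) = -3*(-6561) = 19683
Sum = 3 + (-9) + 27 + (-81) + 243 + (-729) + 2187 + (-6561) + 19683 = 14763

14763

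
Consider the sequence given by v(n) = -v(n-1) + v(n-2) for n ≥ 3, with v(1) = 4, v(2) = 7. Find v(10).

154

v(3) = -7 + 4 = -3
v(4) = -(-3) + 7 = 10
v(5) = -10 + (-3) = -13
v(6) = -(-13) + 10 = 23
v(7) = -23 + (-13) = -36
v(8) = -(-36) + 23 = 59
v(9) = -59 + (-36) = -95
v(10) = -(-95) + 59 = 154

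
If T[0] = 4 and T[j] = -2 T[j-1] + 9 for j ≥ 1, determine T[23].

-8388605

The fixed point is 9/(1 + 2) = 3, so T[j] - 3 = -2(T[j-1] - 3).
Hence T[j] = 1·(-2)^j + 3.
T[23] = 1·(-2)^{23} + 3 = 1·-8388608 + 3 = -8388605.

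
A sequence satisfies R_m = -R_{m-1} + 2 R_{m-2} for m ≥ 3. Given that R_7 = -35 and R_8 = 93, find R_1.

7

Rearranging, R_{m-2} = (R_m + R_{m-1}) / 2.
R_6 = (93 + (-35)) / 2 = 58/2 = 29
R_5 = (-35 + 29) / 2 = -6/2 = -3
R_4 = (29 + (-3)) / 2 = 26/2 = 13
R_3 = (-3 + 13) / 2 = 10/2 = 5
R_2 = (13 + 5) / 2 = 18/2 = 9
R_1 = (5 + 9) / 2 = 14/2 = 7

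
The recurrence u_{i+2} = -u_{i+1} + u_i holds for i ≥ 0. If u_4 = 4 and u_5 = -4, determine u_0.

8

Rearranging, u_{i-2} = u_i + u_{i-1}.
u_3 = -4 + 4 = 0
u_2 = 4 + 0 = 4
u_1 = 0 + 4 = 4
u_0 = 4 + 4 = 8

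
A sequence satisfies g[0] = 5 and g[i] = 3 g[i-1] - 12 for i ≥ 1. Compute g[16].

The fixed point is -12/(1 - 3) = 6, so g[i] - 6 = 3(g[i-1] - 6).
Hence g[i] = -1·3^i + 6.
g[16] = -1·3^{16} + 6 = -1·43046721 + 6 = -43046715.

-43046715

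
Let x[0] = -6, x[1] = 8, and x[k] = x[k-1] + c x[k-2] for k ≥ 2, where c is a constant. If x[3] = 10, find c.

1

x[2] = 8 - 6c
x[3] = 8 + 2c
So 8 + 2c = 10, giving c = 1.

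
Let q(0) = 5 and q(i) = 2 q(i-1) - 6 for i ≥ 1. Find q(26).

-67108858

The fixed point is -6/(1 - 2) = 6, so q(i) - 6 = 2(q(i-1) - 6).
Hence q(i) = -1·2^i + 6.
q(26) = -1·2^{26} + 6 = -1·67108864 + 6 = -67108858.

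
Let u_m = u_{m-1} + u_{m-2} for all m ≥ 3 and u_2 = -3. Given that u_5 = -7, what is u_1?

1

Let u_1 = x.
u_3 = -3 + x
u_4 = -6 + x
u_5 = -9 + 2x
So -9 + 2x = -7, giving x = 1.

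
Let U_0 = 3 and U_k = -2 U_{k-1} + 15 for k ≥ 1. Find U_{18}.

-524283

The fixed point is 15/(1 + 2) = 5, so U_k - 5 = -2(U_{k-1} - 5).
Hence U_k = -2·(-2)^k + 5.
U_{18} = -2·(-2)^{18} + 5 = -2·262144 + 5 = -524283.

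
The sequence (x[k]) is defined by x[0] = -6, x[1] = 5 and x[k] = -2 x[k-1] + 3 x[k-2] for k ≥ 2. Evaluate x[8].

x[2] = -2*5 + 3*(-6) = -28
x[3] = -2*(-28) + 3*5 = 71
x[4] = -2*71 + 3*(-28) = -226
x[5] = -2*(-226) + 3*71 = 665
x[6] = -2*665 + 3*(-226) = -2008
x[7] = -2*(-2008) + 3*665 = 6011
x[8] = -2*6011 + 3*(-2008) = -18046

-18046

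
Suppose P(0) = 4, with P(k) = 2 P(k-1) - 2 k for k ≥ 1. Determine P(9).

P(1) = 2*4 - 2 = 6
P(2) = 2*6 - 4 = 8
P(3) = 2*8 - 6 = 10
P(4) = 2*10 - 8 = 12
P(5) = 2*12 - 10 = 14
P(6) = 2*14 - 12 = 16
P(7) = 2*16 - 14 = 18
P(8) = 2*18 - 16 = 20
P(9) = 2*20 - 18 = 22

22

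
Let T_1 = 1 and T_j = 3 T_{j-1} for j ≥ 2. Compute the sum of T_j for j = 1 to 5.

T_2 = 3(1) = 3
T_3 = 3(3) = 9
T_4 = 3(9) = 27
T_5 = 3(27) = 81
Sum = 1 + 3 + 9 + 27 + 81 = 121

121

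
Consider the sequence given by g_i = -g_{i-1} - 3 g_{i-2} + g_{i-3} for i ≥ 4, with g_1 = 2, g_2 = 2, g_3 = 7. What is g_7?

g_4 = -7 - 3*2 + 2 = -11
g_5 = -(-11) - 3*7 + 2 = -8
g_6 = -(-8) - 3*(-11) + 7 = 48
g_7 = -48 - 3*(-8) + (-11) = -35

-35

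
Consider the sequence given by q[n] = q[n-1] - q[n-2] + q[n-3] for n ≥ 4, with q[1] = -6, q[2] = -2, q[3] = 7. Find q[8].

q[4] = 7 - (-2) + (-6) = 3
q[5] = 3 - 7 + (-2) = -6
q[6] = (-6) - 3 + 7 = -2
q[7] = (-2) - (-6) + 3 = 7
q[8] = 7 - (-2) + (-6) = 3

3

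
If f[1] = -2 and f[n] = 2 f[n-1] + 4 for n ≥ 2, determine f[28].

The fixed point is 4/(1 - 2) = -4, so f[n] + 4 = 2(f[n-1] + 4).
Hence f[n] = 2·2^{n-1} - 4.
f[28] = 2·2^{27} - 4 = 2·134217728 - 4 = 268435452.

268435452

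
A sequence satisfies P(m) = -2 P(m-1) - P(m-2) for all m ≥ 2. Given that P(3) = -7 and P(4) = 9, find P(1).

-3

Rearranging, P(m-2) = -(P(m) + 2 P(m-1)).
P(2) = -(9 + 2·(-7)) = 5
P(1) = -(-7 + 2·5) = -3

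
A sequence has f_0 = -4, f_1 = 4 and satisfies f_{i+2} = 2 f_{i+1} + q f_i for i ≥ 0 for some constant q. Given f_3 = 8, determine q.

f_2 = 8 - 4q
f_3 = 16 - 4q
So 16 - 4q = 8, giving q = 2.

2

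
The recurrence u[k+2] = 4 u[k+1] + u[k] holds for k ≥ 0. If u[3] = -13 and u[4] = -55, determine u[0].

Rearranging, u[k-2] = u[k] - 4 u[k-1].
u[2] = -55 - 4(-13) = -3
u[1] = -13 - 4(-3) = -1
u[0] = -3 - 4(-1) = 1

1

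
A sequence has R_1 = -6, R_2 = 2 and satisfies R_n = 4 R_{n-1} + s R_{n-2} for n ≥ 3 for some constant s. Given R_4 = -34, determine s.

R_3 = 8 - 6s
R_4 = 32 - 22s
So 32 - 22s = -34, giving s = 3.

3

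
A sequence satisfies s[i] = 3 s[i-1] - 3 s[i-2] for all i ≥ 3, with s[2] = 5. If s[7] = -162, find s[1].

Let s[1] = x.
s[3] = 15 - 3x
s[4] = 30 - 9x
s[5] = 45 - 18x
s[6] = 45 - 27x
s[7] = -27x
So -27x = -162, giving x = 6.

6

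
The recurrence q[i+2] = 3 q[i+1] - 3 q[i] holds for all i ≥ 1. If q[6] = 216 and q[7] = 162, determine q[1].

-6

Rearranging, q[i-2] = (q[i] - 3 q[i-1]) / -3.
q[5] = (162 - 3(216)) / -3 = -486/-3 = 162
q[4] = (216 - 3(162)) / -3 = -270/-3 = 90
q[3] = (162 - 3(90)) / -3 = -108/-3 = 36
q[2] = (90 - 3(36)) / -3 = -18/-3 = 6
q[1] = (36 - 3(6)) / -3 = 18/-3 = -6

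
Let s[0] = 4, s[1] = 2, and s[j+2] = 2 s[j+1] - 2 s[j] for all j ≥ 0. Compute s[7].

s[2] = 2*2 - 2*4 = -4
s[3] = 2*(-4) - 2*2 = -12
s[4] = 2*(-12) - 2*(-4) = -16
s[5] = 2*(-16) - 2*(-12) = -8
s[6] = 2*(-8) - 2*(-16) = 16
s[7] = 2*16 - 2*(-8) = 48

48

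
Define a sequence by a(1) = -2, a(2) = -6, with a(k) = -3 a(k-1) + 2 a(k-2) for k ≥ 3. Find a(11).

a(3) = -3*(-6) + 2*(-2) = 14
a(4) = -3*14 + 2*(-6) = -54
a(5) = -3*(-54) + 2*14 = 190
a(6) = -3*190 + 2*(-54) = -678
a(7) = -3*(-678) + 2*190 = 2414
a(8) = -3*2414 + 2*(-678) = -8598
a(9) = -3*(-8598) + 2*2414 = 30622
a(10) = -3*30622 + 2*(-8598) = -109062
a(11) = -3*(-109062) + 2*30622 = 388430

388430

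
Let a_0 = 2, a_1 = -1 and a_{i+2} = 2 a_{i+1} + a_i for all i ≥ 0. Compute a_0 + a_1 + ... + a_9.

a_2 = 2*(-1) + 2 = 0
a_3 = 2*0 + (-1) = -1
a_4 = 2*(-1) + 0 = -2
a_5 = 2*(-2) + (-1) = -5
a_6 = 2*(-5) + (-2) = -12
a_7 = 2*(-12) + (-5) = -29
a_8 = 2*(-29) + (-12) = -70
a_9 = 2*(-70) + (-29) = -169
Sum = 2 + (-1) + 0 + (-1) + (-2) + (-5) + (-12) + (-29) + (-70) + (-169) = -287

-287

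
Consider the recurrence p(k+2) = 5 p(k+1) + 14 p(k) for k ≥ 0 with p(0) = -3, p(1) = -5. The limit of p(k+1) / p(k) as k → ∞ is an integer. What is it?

The characteristic equation is r^2 - 5r - 14 = 0, which factors as (r - 7)(r + 2) = 0.
So the roots are 7 and -2. Since |7| > |-2| and the coefficient of 7^k is non-zero, the ratio tends to 7.

7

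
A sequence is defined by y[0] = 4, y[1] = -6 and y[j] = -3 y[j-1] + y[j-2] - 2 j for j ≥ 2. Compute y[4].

y[2] = -3*(-6) + 4 - 4 = 18
y[3] = -3*18 + (-6) - 6 = -66
y[4] = -3*(-66) + 18 - 8 = 208

208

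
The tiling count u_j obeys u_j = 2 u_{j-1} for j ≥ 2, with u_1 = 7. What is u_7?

448

u_2 = 2(7) = 14
u_3 = 2(14) = 28
u_4 = 2(28) = 56
u_5 = 2(56) = 112
u_6 = 2(112) = 224
u_7 = 2(224) = 448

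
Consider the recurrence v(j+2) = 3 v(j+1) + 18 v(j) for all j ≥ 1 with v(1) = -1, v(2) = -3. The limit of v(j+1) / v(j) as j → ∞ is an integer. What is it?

6

The characteristic equation is r^2 - 3r - 18 = 0, which factors as (r - 6)(r + 3) = 0.
So the roots are 6 and -3. Since |6| > |-3| and the coefficient of 6^j is non-zero, the ratio tends to 6.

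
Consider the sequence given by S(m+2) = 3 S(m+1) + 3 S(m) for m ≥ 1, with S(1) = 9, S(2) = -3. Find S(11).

551853

S(3) = 3*(-3) + 3*9 = 18
S(4) = 3*18 + 3*(-3) = 45
S(5) = 3*45 + 3*18 = 189
S(6) = 3*189 + 3*45 = 702
S(7) = 3*702 + 3*189 = 2673
S(8) = 3*2673 + 3*702 = 10125
S(9) = 3*10125 + 3*2673 = 38394
S(10) = 3*38394 + 3*10125 = 145557
S(11) = 3*145557 + 3*38394 = 551853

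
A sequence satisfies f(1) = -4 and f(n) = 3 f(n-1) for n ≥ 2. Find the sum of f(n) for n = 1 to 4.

-160

f(2) = 3(-4) = -12
f(3) = 3(-12) = -36
f(4) = 3(-36) = -108
Sum = (-4) + (-12) + (-36) + (-108) = -160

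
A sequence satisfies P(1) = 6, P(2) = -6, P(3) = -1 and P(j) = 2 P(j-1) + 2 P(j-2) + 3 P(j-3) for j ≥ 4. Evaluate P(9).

P(4) = 2*(-1) + 2*(-6) + 3*6 = 4
P(5) = 2*4 + 2*(-1) + 3*(-6) = -12
P(6) = 2*(-12) + 2*4 + 3*(-1) = -19
P(7) = 2*(-19) + 2*(-12) + 3*4 = -50
P(8) = 2*(-50) + 2*(-19) + 3*(-12) = -174
P(9) = 2*(-174) + 2*(-50) + 3*(-19) = -505

-505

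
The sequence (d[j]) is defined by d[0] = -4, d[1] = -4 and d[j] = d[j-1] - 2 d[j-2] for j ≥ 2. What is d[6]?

d[2] = (-4) - 2(-4) = 4
d[3] = 4 - 2(-4) = 12
d[4] = 12 - 2(4) = 4
d[5] = 4 - 2(12) = -20
d[6] = (-20) - 2(4) = -28

-28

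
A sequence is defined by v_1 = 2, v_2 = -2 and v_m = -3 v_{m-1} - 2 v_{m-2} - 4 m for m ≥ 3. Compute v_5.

v_3 = -3*(-2) - 2*2 - 12 = -10
v_4 = -3*(-10) - 2*(-2) - 16 = 18
v_5 = -3*18 - 2*(-10) - 20 = -54

-54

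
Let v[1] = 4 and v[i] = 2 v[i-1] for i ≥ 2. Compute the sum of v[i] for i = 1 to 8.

v[2] = 2·4 = 8
v[3] = 2·8 = 16
v[4] = 2·16 = 32
v[5] = 2·32 = 64
v[6] = 2·64 = 128
v[7] = 2·128 = 256
v[8] = 2·256 = 512
Sum = 4 + 8 + 16 + 32 + 64 + 128 + 256 + 512 = 1020

1020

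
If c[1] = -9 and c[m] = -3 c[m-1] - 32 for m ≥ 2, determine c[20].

1162261459

The fixed point is -32/(1 + 3) = -8, so c[m] + 8 = -3(c[m-1] + 8).
Hence c[m] = -1·(-3)^{m-1} - 8.
c[20] = -1·(-3)^{19} - 8 = -1·-1162261467 - 8 = 1162261459.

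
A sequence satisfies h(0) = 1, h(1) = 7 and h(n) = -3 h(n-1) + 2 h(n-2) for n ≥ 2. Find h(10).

-512803

h(2) = -3(7) + 2(1) = -19
h(3) = -3(-19) + 2(7) = 71
h(4) = -3(71) + 2(-19) = -251
h(5) = -3(-251) + 2(71) = 895
h(6) = -3(895) + 2(-251) = -3187
h(7) = -3(-3187) + 2(895) = 11351
h(8) = -3(11351) + 2(-3187) = -40427
h(9) = -3(-40427) + 2(11351) = 143983
h(10) = -3(143983) + 2(-40427) = -512803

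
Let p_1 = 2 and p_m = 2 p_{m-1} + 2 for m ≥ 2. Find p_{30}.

2147483646

The fixed point is 2/(1 - 2) = -2, so p_m + 2 = 2(p_{m-1} + 2).
Hence p_m = 4·2^{m-1} - 2.
p_{30} = 4·2^{29} - 2 = 4·536870912 - 2 = 2147483646.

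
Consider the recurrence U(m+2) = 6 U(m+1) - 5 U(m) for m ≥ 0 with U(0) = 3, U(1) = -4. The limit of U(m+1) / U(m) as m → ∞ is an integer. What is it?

5

The characteristic equation is r^2 - 6r + 5 = 0, which factors as (r - 5)(r - 1) = 0.
So the roots are 5 and 1. Since |5| > |1| and the coefficient of 5^m is non-zero, the ratio tends to 5.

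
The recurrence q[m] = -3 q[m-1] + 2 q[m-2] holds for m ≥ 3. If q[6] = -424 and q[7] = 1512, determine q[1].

9

Rearranging, q[m-2] = (q[m] + 3 q[m-1]) / 2.
q[5] = (1512 + 3*(-424)) / 2 = 240/2 = 120
q[4] = (-424 + 3*120) / 2 = -64/2 = -32
q[3] = (120 + 3*(-32)) / 2 = 24/2 = 12
q[2] = (-32 + 3*12) / 2 = 4/2 = 2
q[1] = (12 + 3*2) / 2 = 18/2 = 9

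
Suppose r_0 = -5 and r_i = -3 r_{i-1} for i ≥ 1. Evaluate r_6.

-3645

r_1 = -3(-5) = 15
r_2 = -3(15) = -45
r_3 = -3(-45) = 135
r_4 = -3(135) = -405
r_5 = -3(-405) = 1215
r_6 = -3(1215) = -3645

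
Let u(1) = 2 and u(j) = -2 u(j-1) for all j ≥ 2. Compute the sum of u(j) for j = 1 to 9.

342

u(2) = -2(2) = -4
u(3) = -2(-4) = 8
u(4) = -2(8) = -16
u(5) = -2(-16) = 32
u(6) = -2(32) = -64
u(7) = -2(-64) = 128
u(8) = -2(128) = -256
u(9) = -2(-256) = 512
Sum = 2 + (-4) + 8 + (-16) + 32 + (-64) + 128 + (-256) + 512 = 342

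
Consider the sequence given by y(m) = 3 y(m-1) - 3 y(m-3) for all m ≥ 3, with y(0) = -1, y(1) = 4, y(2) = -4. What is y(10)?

y(3) = 3(-4) - 3(-1) = -9
y(4) = 3(-9) - 3(4) = -39
y(5) = 3(-39) - 3(-4) = -105
y(6) = 3(-105) - 3(-9) = -288
y(7) = 3(-288) - 3(-39) = -747
y(8) = 3(-747) - 3(-105) = -1926
y(9) = 3(-1926) - 3(-288) = -4914
y(10) = 3(-4914) - 3(-747) = -12501

-12501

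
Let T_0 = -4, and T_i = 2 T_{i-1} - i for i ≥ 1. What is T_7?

T_1 = 2*(-4) - 1 = -9
T_2 = 2*(-9) - 2 = -20
T_3 = 2*(-20) - 3 = -43
T_4 = 2*(-43) - 4 = -90
T_5 = 2*(-90) - 5 = -185
T_6 = 2*(-185) - 6 = -376
T_7 = 2*(-376) - 7 = -759

-759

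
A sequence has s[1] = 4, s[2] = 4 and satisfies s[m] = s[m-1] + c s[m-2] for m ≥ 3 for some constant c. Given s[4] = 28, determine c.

s[3] = 4 + 4c
s[4] = 4 + 8c
So 4 + 8c = 28, giving c = 3.

3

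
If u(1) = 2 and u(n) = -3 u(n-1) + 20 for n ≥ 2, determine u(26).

The fixed point is 20/(1 + 3) = 5, so u(n) - 5 = -3(u(n-1) - 5).
Hence u(n) = -3·(-3)^{n-1} + 5.
u(26) = -3·(-3)^{25} + 5 = -3·-847288609443 + 5 = 2541865828334.

2541865828334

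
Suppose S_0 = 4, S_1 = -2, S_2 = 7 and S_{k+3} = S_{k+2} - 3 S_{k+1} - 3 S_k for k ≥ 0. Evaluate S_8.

S_3 = 7 - 3·(-2) - 3·4 = 1
S_4 = 1 - 3·7 - 3·(-2) = -14
S_5 = (-14) - 3·1 - 3·7 = -38
S_6 = (-38) - 3·(-14) - 3·1 = 1
S_7 = 1 - 3·(-38) - 3·(-14) = 157
S_8 = 157 - 3·1 - 3·(-38) = 268

268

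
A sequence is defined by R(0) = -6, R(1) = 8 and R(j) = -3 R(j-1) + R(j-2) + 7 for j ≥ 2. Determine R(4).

R(2) = -3·8 + (-6) + 7 = -23
R(3) = -3·(-23) + 8 + 7 = 84
R(4) = -3·84 + (-23) + 7 = -268

-268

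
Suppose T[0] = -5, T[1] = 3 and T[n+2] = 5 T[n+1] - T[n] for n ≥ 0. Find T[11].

26954372

T[2] = 5·3 - (-5) = 20
T[3] = 5·20 - 3 = 97
T[4] = 5·97 - 20 = 465
T[5] = 5·465 - 97 = 2228
T[6] = 5·2228 - 465 = 10675
T[7] = 5·10675 - 2228 = 51147
T[8] = 5·51147 - 10675 = 245060
T[9] = 5·245060 - 51147 = 1174153
T[10] = 5·1174153 - 245060 = 5625705
T[11] = 5·5625705 - 1174153 = 26954372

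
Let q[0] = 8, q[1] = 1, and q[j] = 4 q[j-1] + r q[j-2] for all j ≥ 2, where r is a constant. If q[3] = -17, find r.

-1

q[2] = 4 + 8r
q[3] = 16 + 33r
So 16 + 33r = -17, giving r = -1.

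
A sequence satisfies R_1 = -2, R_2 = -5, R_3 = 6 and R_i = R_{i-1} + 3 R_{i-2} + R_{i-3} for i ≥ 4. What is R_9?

R_4 = 6 + 3·(-5) + (-2) = -11
R_5 = (-11) + 3·6 + (-5) = 2
R_6 = 2 + 3·(-11) + 6 = -25
R_7 = (-25) + 3·2 + (-11) = -30
R_8 = (-30) + 3·(-25) + 2 = -103
R_9 = (-103) + 3·(-30) + (-25) = -218

-218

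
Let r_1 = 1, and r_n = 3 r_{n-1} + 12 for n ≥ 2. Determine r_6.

1695

r_2 = 3(1) + 12 = 15
r_3 = 3(15) + 12 = 57
r_4 = 3(57) + 12 = 183
r_5 = 3(183) + 12 = 561
r_6 = 3(561) + 12 = 1695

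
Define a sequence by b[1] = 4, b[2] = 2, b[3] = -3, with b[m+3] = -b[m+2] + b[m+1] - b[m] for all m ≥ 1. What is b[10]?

b[4] = -(-3) + 2 - 4 = 1
b[5] = -1 + (-3) - 2 = -6
b[6] = -(-6) + 1 - (-3) = 10
b[7] = -10 + (-6) - 1 = -17
b[8] = -(-17) + 10 - (-6) = 33
b[9] = -33 + (-17) - 10 = -60
b[10] = -(-60) + 33 - (-17) = 110

110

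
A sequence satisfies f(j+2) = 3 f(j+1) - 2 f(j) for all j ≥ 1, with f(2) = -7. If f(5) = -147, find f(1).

Let f(1) = w.
f(3) = -21 - 2w
f(4) = -49 - 6w
f(5) = -105 - 14w
So -105 - 14w = -147, giving w = 3.

3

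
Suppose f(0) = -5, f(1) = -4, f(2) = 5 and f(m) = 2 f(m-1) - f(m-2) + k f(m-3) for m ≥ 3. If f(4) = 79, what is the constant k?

f(3) = 14 - 5k
f(4) = 23 - 14k
So 23 - 14k = 79, giving k = -4.

-4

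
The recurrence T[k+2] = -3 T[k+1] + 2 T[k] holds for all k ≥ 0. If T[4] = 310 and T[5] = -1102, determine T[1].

-4

Rearranging, T[k-2] = (T[k] + 3 T[k-1]) / 2.
T[3] = (-1102 + 3(310)) / 2 = -172/2 = -86
T[2] = (310 + 3(-86)) / 2 = 52/2 = 26
T[1] = (-86 + 3(26)) / 2 = -8/2 = -4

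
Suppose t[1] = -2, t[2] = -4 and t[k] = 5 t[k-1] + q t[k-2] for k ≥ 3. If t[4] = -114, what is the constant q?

1

t[3] = -20 - 2q
t[4] = -100 - 14q
So -100 - 14q = -114, giving q = 1.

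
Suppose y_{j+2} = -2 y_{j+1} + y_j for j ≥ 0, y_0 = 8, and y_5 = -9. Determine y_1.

3

Let y_1 = v.
y_2 = 8 - 2v
y_3 = -16 + 5v
y_4 = 40 - 12v
y_5 = -96 + 29v
So -96 + 29v = -9, giving v = 3.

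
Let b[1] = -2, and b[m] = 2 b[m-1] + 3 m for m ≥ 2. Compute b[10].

3548

b[2] = 2(-2) + 6 = 2
b[3] = 2(2) + 9 = 13
b[4] = 2(13) + 12 = 38
b[5] = 2(38) + 15 = 91
b[6] = 2(91) + 18 = 200
b[7] = 2(200) + 21 = 421
b[8] = 2(421) + 24 = 866
b[9] = 2(866) + 27 = 1759
b[10] = 2(1759) + 30 = 3548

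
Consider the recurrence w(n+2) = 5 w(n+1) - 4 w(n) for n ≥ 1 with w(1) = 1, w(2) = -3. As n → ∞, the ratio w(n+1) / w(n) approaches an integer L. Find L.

The characteristic equation is r^2 - 5r + 4 = 0, which factors as (r - 4)(r - 1) = 0.
So the roots are 4 and 1. Since |4| > |1| and the coefficient of 4^n is non-zero, the ratio tends to 4.

4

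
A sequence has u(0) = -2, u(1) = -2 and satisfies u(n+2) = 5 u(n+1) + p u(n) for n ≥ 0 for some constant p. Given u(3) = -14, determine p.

u(2) = -10 - 2p
u(3) = -50 - 12p
So -50 - 12p = -14, giving p = -3.

-3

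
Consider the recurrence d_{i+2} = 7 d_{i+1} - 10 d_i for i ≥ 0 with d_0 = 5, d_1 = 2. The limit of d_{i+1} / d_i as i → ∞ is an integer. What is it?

5

The characteristic equation is r^2 - 7r + 10 = 0, which factors as (r - 5)(r - 2) = 0.
So the roots are 5 and 2. Since |5| > |2| and the coefficient of 5^i is non-zero, the ratio tends to 5.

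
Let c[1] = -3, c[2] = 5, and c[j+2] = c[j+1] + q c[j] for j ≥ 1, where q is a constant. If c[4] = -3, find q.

-4

c[3] = 5 - 3q
c[4] = 5 + 2q
So 5 + 2q = -3, giving q = -4.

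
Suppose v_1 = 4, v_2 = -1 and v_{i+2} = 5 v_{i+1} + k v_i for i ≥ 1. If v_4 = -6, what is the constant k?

v_3 = -5 + 4k
v_4 = -25 + 19k
So -25 + 19k = -6, giving k = 1.

1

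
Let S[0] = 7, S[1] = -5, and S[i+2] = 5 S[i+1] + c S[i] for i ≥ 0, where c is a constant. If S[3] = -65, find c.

S[2] = -25 + 7c
S[3] = -125 + 30c
So -125 + 30c = -65, giving c = 2.

2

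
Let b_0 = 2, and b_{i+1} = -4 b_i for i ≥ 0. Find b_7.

b_1 = -4*2 = -8
b_2 = -4*(-8) = 32
b_3 = -4*32 = -128
b_4 = -4*(-128) = 512
b_5 = -4*512 = -2048
b_6 = -4*(-2048) = 8192
b_7 = -4*8192 = -32768

-32768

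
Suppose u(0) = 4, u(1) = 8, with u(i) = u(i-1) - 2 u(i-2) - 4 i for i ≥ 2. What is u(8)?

u(2) = 8 - 2*4 - 8 = -8
u(3) = (-8) - 2*8 - 12 = -36
u(4) = (-36) - 2*(-8) - 16 = -36
u(5) = (-36) - 2*(-36) - 20 = 16
u(6) = 16 - 2*(-36) - 24 = 64
u(7) = 64 - 2*16 - 28 = 4
u(8) = 4 - 2*64 - 32 = -156

-156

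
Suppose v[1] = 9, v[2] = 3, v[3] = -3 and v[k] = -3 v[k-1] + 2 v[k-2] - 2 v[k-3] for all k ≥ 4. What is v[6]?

v[4] = -3*(-3) + 2*3 - 2*9 = -3
v[5] = -3*(-3) + 2*(-3) - 2*3 = -3
v[6] = -3*(-3) + 2*(-3) - 2*(-3) = 9

9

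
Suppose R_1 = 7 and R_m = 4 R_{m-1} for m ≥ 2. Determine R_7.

R_2 = 4(7) = 28
R_3 = 4(28) = 112
R_4 = 4(112) = 448
R_5 = 4(448) = 1792
R_6 = 4(1792) = 7168
R_7 = 4(7168) = 28672

28672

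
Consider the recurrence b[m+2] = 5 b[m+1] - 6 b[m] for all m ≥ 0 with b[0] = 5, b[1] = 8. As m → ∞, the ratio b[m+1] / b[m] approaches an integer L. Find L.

The characteristic equation is r^2 - 5r + 6 = 0, which factors as (r - 3)(r - 2) = 0.
So the roots are 3 and 2. Since |3| > |2| and the coefficient of 3^m is non-zero, the ratio tends to 3.

3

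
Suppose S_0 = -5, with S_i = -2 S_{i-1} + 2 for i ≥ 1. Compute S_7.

726

S_1 = -2*(-5) + 2 = 12
S_2 = -2*12 + 2 = -22
S_3 = -2*(-22) + 2 = 46
S_4 = -2*46 + 2 = -90
S_5 = -2*(-90) + 2 = 182
S_6 = -2*182 + 2 = -362
S_7 = -2*(-362) + 2 = 726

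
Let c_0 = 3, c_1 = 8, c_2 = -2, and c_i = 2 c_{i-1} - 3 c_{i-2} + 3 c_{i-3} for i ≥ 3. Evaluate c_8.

c_3 = 2·(-2) - 3·8 + 3·3 = -19
c_4 = 2·(-19) - 3·(-2) + 3·8 = -8
c_5 = 2·(-8) - 3·(-19) + 3·(-2) = 35
c_6 = 2·35 - 3·(-8) + 3·(-19) = 37
c_7 = 2·37 - 3·35 + 3·(-8) = -55
c_8 = 2·(-55) - 3·37 + 3·35 = -116

-116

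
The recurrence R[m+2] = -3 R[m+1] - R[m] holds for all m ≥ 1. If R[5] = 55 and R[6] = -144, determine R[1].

1

Rearranging, R[m-2] = -(R[m] + 3 R[m-1]).
R[4] = -(-144 + 3·55) = -21
R[3] = -(55 + 3·(-21)) = 8
R[2] = -(-21 + 3·8) = -3
R[1] = -(8 + 3·(-3)) = 1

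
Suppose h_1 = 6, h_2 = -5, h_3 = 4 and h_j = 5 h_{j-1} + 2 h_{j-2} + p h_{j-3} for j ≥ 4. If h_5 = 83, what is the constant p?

h_4 = 10 + 6p
h_5 = 58 + 25p
So 58 + 25p = 83, giving p = 1.

1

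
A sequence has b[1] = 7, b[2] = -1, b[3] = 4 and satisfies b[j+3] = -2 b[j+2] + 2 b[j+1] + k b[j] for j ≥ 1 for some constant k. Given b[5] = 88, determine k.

b[4] = -10 + 7k
b[5] = 28 - 15k
So 28 - 15k = 88, giving k = -4.

-4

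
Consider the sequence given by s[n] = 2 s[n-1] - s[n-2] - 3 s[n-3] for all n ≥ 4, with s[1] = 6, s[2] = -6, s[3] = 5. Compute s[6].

s[4] = 2(5) - (-6) - 3(6) = -2
s[5] = 2(-2) - 5 - 3(-6) = 9
s[6] = 2(9) - (-2) - 3(5) = 5

5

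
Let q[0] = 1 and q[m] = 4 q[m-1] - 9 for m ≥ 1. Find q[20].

-2199023255549

The fixed point is -9/(1 - 4) = 3, so q[m] - 3 = 4(q[m-1] - 3).
Hence q[m] = -2·4^m + 3.
q[20] = -2·4^{20} + 3 = -2·1099511627776 + 3 = -2199023255549.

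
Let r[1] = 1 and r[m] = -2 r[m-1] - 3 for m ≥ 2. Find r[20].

-1048577

The fixed point is -3/(1 + 2) = -1, so r[m] + 1 = -2(r[m-1] + 1).
Hence r[m] = 2·(-2)^{m-1} - 1.
r[20] = 2·(-2)^{19} - 1 = 2·-524288 - 1 = -1048577.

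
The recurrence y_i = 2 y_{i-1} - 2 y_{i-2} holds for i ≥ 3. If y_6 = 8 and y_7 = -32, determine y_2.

Rearranging, y_{i-2} = (y_i - 2 y_{i-1}) / -2.
y_5 = (-32 - 2·8) / -2 = -48/-2 = 24
y_4 = (8 - 2·24) / -2 = -40/-2 = 20
y_3 = (24 - 2·20) / -2 = -16/-2 = 8
y_2 = (20 - 2·8) / -2 = 4/-2 = -2

-2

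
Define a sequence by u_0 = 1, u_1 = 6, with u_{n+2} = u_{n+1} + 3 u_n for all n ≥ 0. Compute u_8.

u_2 = 6 + 3*1 = 9
u_3 = 9 + 3*6 = 27
u_4 = 27 + 3*9 = 54
u_5 = 54 + 3*27 = 135
u_6 = 135 + 3*54 = 297
u_7 = 297 + 3*135 = 702
u_8 = 702 + 3*297 = 1593

1593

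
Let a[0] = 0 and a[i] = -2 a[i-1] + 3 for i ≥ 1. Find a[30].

-1073741823

The fixed point is 3/(1 + 2) = 1, so a[i] - 1 = -2(a[i-1] - 1).
Hence a[i] = -1·(-2)^i + 1.
a[30] = -1·(-2)^{30} + 1 = -1·1073741824 + 1 = -1073741823.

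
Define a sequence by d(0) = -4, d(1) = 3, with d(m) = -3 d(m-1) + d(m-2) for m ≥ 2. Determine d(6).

d(2) = -3·3 + (-4) = -13
d(3) = -3·(-13) + 3 = 42
d(4) = -3·42 + (-13) = -139
d(5) = -3·(-139) + 42 = 459
d(6) = -3·459 + (-139) = -1516

-1516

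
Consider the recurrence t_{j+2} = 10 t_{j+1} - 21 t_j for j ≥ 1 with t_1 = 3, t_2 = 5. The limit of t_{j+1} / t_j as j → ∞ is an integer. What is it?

The characteristic equation is r^2 - 10r + 21 = 0, which factors as (r - 7)(r - 3) = 0.
So the roots are 7 and 3. Since |7| > |3| and the coefficient of 7^j is non-zero, the ratio tends to 7.

7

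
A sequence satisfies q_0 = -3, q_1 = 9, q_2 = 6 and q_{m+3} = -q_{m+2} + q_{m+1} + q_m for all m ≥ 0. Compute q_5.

q_3 = -6 + 9 + (-3) = 0
q_4 = -0 + 6 + 9 = 15
q_5 = -15 + 0 + 6 = -9

-9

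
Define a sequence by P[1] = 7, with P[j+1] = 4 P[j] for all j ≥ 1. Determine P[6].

P[2] = 4·7 = 28
P[3] = 4·28 = 112
P[4] = 4·112 = 448
P[5] = 4·448 = 1792
P[6] = 4·1792 = 7168

7168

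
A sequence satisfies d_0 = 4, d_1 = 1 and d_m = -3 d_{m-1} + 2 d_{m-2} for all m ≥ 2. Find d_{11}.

d_2 = -3·1 + 2·4 = 5
d_3 = -3·5 + 2·1 = -13
d_4 = -3·(-13) + 2·5 = 49
d_5 = -3·49 + 2·(-13) = -173
d_6 = -3·(-173) + 2·49 = 617
d_7 = -3·617 + 2·(-173) = -2197
d_8 = -3·(-2197) + 2·617 = 7825
d_9 = -3·7825 + 2·(-2197) = -27869
d_{10} = -3·(-27869) + 2·7825 = 99257
d_{11} = -3·99257 + 2·(-27869) = -353509

-353509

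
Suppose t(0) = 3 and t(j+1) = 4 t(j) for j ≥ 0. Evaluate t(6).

t(1) = 4(3) = 12
t(2) = 4(12) = 48
t(3) = 4(48) = 192
t(4) = 4(192) = 768
t(5) = 4(768) = 3072
t(6) = 4(3072) = 12288

12288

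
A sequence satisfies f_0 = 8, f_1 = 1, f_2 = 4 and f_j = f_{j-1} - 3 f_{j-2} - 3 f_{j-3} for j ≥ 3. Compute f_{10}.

f_3 = 4 - 3*1 - 3*8 = -23
f_4 = (-23) - 3*4 - 3*1 = -38
f_5 = (-38) - 3*(-23) - 3*4 = 19
f_6 = 19 - 3*(-38) - 3*(-23) = 202
f_7 = 202 - 3*19 - 3*(-38) = 259
f_8 = 259 - 3*202 - 3*19 = -404
f_9 = (-404) - 3*259 - 3*202 = -1787
f_{10} = (-1787) - 3*(-404) - 3*259 = -1352

-1352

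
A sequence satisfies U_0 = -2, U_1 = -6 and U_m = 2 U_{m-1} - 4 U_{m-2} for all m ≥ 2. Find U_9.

U_2 = 2*(-6) - 4*(-2) = -4
U_3 = 2*(-4) - 4*(-6) = 16
U_4 = 2*16 - 4*(-4) = 48
U_5 = 2*48 - 4*16 = 32
U_6 = 2*32 - 4*48 = -128
U_7 = 2*(-128) - 4*32 = -384
U_8 = 2*(-384) - 4*(-128) = -256
U_9 = 2*(-256) - 4*(-384) = 1024

1024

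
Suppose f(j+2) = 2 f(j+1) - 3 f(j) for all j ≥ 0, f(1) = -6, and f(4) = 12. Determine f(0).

Let f(0) = y.
f(2) = -12 - 3y
f(3) = -6 - 6y
f(4) = 24 - 3y
So 24 - 3y = 12, giving y = 4.

4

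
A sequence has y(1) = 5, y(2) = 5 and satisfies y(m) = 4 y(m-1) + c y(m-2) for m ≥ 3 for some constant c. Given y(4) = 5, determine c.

y(3) = 20 + 5c
y(4) = 80 + 25c
So 80 + 25c = 5, giving c = -3.

-3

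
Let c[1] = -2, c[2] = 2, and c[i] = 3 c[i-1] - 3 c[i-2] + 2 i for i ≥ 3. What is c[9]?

c[3] = 3*2 - 3*(-2) + 6 = 18
c[4] = 3*18 - 3*2 + 8 = 56
c[5] = 3*56 - 3*18 + 10 = 124
c[6] = 3*124 - 3*56 + 12 = 216
c[7] = 3*216 - 3*124 + 14 = 290
c[8] = 3*290 - 3*216 + 16 = 238
c[9] = 3*238 - 3*290 + 18 = -138

-138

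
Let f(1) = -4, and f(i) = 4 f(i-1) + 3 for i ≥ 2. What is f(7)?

f(2) = 4*(-4) + 3 = -13
f(3) = 4*(-13) + 3 = -49
f(4) = 4*(-49) + 3 = -193
f(5) = 4*(-193) + 3 = -769
f(6) = 4*(-769) + 3 = -3073
f(7) = 4*(-3073) + 3 = -12289

-12289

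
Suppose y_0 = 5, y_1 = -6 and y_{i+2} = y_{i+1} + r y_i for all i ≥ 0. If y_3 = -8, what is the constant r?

y_2 = -6 + 5r
y_3 = -6 - r
So -6 - r = -8, giving r = 2.

2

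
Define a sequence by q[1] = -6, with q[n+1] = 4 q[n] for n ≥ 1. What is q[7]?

q[2] = 4·(-6) = -24
q[3] = 4·(-24) = -96
q[4] = 4·(-96) = -384
q[5] = 4·(-384) = -1536
q[6] = 4·(-1536) = -6144
q[7] = 4·(-6144) = -24576

-24576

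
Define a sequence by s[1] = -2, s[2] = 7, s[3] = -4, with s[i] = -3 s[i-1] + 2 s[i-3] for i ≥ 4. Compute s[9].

s[4] = -3*(-4) + 2*(-2) = 8
s[5] = -3*8 + 2*7 = -10
s[6] = -3*(-10) + 2*(-4) = 22
s[7] = -3*22 + 2*8 = -50
s[8] = -3*(-50) + 2*(-10) = 130
s[9] = -3*130 + 2*22 = -346

-346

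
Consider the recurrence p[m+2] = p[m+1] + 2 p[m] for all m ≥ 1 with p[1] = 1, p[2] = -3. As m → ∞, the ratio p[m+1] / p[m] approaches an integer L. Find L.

2

The characteristic equation is r^2 - r - 2 = 0, which factors as (r - 2)(r + 1) = 0.
So the roots are 2 and -1. Since |2| > |-1| and the coefficient of 2^m is non-zero, the ratio tends to 2.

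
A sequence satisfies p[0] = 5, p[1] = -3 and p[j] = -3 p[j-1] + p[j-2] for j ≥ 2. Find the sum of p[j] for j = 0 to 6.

p[2] = -3(-3) + 5 = 14
p[3] = -3(14) + (-3) = -45
p[4] = -3(-45) + 14 = 149
p[5] = -3(149) + (-45) = -492
p[6] = -3(-492) + 149 = 1625
Sum = 5 + (-3) + 14 + (-45) + 149 + (-492) + 1625 = 1253

1253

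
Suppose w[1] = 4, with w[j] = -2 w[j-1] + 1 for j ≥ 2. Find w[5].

59

w[2] = -2(4) + 1 = -7
w[3] = -2(-7) + 1 = 15
w[4] = -2(15) + 1 = -29
w[5] = -2(-29) + 1 = 59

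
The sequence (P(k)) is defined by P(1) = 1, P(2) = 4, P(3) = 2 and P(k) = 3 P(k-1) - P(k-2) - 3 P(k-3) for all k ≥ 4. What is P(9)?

-695

P(4) = 3(2) - 4 - 3(1) = -1
P(5) = 3(-1) - 2 - 3(4) = -17
P(6) = 3(-17) - (-1) - 3(2) = -56
P(7) = 3(-56) - (-17) - 3(-1) = -148
P(8) = 3(-148) - (-56) - 3(-17) = -337
P(9) = 3(-337) - (-148) - 3(-56) = -695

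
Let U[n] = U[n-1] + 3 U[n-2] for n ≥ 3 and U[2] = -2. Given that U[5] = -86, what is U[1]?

Let U[1] = v.
U[3] = -2 + 3v
U[4] = -8 + 3v
U[5] = -14 + 12v
So -14 + 12v = -86, giving v = -6.

-6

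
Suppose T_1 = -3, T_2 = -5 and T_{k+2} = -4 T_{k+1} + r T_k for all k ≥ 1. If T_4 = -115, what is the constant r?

-5

T_3 = 20 - 3r
T_4 = -80 + 7r
So -80 + 7r = -115, giving r = -5.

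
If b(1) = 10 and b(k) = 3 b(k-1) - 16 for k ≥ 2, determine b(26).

The fixed point is -16/(1 - 3) = 8, so b(k) - 8 = 3(b(k-1) - 8).
Hence b(k) = 2·3^{k-1} + 8.
b(26) = 2·3^{25} + 8 = 2·847288609443 + 8 = 1694577218894.

1694577218894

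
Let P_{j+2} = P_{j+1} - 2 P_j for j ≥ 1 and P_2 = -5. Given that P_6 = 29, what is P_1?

4

Let P_1 = w.
P_3 = -5 - 2w
P_4 = 5 - 2w
P_5 = 15 + 2w
P_6 = 5 + 6w
So 5 + 6w = 29, giving w = 4.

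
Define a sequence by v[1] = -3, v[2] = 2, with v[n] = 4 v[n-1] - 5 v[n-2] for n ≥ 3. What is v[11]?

v[3] = 4(2) - 5(-3) = 23
v[4] = 4(23) - 5(2) = 82
v[5] = 4(82) - 5(23) = 213
v[6] = 4(213) - 5(82) = 442
v[7] = 4(442) - 5(213) = 703
v[8] = 4(703) - 5(442) = 602
v[9] = 4(602) - 5(703) = -1107
v[10] = 4(-1107) - 5(602) = -7438
v[11] = 4(-7438) - 5(-1107) = -24217

-24217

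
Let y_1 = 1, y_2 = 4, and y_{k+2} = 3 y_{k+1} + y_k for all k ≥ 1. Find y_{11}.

y_3 = 3(4) + 1 = 13
y_4 = 3(13) + 4 = 43
y_5 = 3(43) + 13 = 142
y_6 = 3(142) + 43 = 469
y_7 = 3(469) + 142 = 1549
y_8 = 3(1549) + 469 = 5116
y_9 = 3(5116) + 1549 = 16897
y_{10} = 3(16897) + 5116 = 55807
y_{11} = 3(55807) + 16897 = 184318

184318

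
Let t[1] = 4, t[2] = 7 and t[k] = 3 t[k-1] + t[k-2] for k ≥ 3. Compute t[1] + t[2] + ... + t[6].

t[3] = 3·7 + 4 = 25
t[4] = 3·25 + 7 = 82
t[5] = 3·82 + 25 = 271
t[6] = 3·271 + 82 = 895
Sum = 4 + 7 + 25 + 82 + 271 + 895 = 1284

1284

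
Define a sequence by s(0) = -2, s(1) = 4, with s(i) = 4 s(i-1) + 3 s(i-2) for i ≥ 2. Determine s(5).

1108

s(2) = 4*4 + 3*(-2) = 10
s(3) = 4*10 + 3*4 = 52
s(4) = 4*52 + 3*10 = 238
s(5) = 4*238 + 3*52 = 1108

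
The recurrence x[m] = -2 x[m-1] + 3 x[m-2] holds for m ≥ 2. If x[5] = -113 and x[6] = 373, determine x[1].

7

Rearranging, x[m-2] = (x[m] + 2 x[m-1]) / 3.
x[4] = (373 + 2·(-113)) / 3 = 147/3 = 49
x[3] = (-113 + 2·49) / 3 = -15/3 = -5
x[2] = (49 + 2·(-5)) / 3 = 39/3 = 13
x[1] = (-5 + 2·13) / 3 = 21/3 = 7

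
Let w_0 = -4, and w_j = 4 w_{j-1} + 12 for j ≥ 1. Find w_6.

w_1 = 4*(-4) + 12 = -4
w_2 = 4*(-4) + 12 = -4
w_3 = 4*(-4) + 12 = -4
w_4 = 4*(-4) + 12 = -4
w_5 = 4*(-4) + 12 = -4
w_6 = 4*(-4) + 12 = -4

-4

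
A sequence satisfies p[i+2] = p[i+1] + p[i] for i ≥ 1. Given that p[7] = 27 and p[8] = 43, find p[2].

-1

Rearranging, p[i-2] = p[i] - p[i-1].
p[6] = 43 - 27 = 16
p[5] = 27 - 16 = 11
p[4] = 16 - 11 = 5
p[3] = 11 - 5 = 6
p[2] = 5 - 6 = -1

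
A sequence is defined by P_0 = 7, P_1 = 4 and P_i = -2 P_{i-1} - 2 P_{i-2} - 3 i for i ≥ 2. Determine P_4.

P_2 = -2·4 - 2·7 - 6 = -28
P_3 = -2·(-28) - 2·4 - 9 = 39
P_4 = -2·39 - 2·(-28) - 12 = -34

-34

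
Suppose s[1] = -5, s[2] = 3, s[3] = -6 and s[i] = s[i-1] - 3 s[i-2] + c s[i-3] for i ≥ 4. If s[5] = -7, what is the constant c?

5

s[4] = -15 - 5c
s[5] = 3 - 2c
So 3 - 2c = -7, giving c = 5.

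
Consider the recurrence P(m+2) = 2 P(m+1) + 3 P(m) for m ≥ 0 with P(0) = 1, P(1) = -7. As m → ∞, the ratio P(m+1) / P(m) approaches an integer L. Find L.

3

The characteristic equation is r^2 - 2r - 3 = 0, which factors as (r - 3)(r + 1) = 0.
So the roots are 3 and -1. Since |3| > |-1| and the coefficient of 3^m is non-zero, the ratio tends to 3.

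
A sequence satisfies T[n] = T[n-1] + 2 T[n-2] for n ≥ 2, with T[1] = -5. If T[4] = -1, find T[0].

4

Let T[0] = w.
T[2] = -5 + 2w
T[3] = -15 + 2w
T[4] = -25 + 6w
So -25 + 6w = -1, giving w = 4.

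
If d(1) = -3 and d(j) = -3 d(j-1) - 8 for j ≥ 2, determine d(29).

-22876792454963

The fixed point is -8/(1 + 3) = -2, so d(j) + 2 = -3(d(j-1) + 2).
Hence d(j) = -1·(-3)^{j-1} - 2.
d(29) = -1·(-3)^{28} - 2 = -1·22876792454961 - 2 = -22876792454963.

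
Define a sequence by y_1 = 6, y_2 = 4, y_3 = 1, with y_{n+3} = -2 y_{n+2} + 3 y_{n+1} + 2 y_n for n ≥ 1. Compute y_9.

-2665

y_4 = -2·1 + 3·4 + 2·6 = 22
y_5 = -2·22 + 3·1 + 2·4 = -33
y_6 = -2·(-33) + 3·22 + 2·1 = 134
y_7 = -2·134 + 3·(-33) + 2·22 = -323
y_8 = -2·(-323) + 3·134 + 2·(-33) = 982
y_9 = -2·982 + 3·(-323) + 2·134 = -2665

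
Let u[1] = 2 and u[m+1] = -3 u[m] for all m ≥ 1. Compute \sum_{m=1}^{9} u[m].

9842

u[2] = -3*2 = -6
u[3] = -3*(-6) = 18
u[4] = -3*18 = -54
u[5] = -3*(-54) = 162
u[6] = -3*162 = -486
u[7] = -3*(-486) = 1458
u[8] = -3*1458 = -4374
u[9] = -3*(-4374) = 13122
Sum = 2 + (-6) + 18 + (-54) + 162 + (-486) + 1458 + (-4374) + 13122 = 9842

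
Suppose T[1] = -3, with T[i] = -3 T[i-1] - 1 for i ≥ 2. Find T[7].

T[2] = -3·(-3) - 1 = 8
T[3] = -3·8 - 1 = -25
T[4] = -3·(-25) - 1 = 74
T[5] = -3·74 - 1 = -223
T[6] = -3·(-223) - 1 = 668
T[7] = -3·668 - 1 = -2005

-2005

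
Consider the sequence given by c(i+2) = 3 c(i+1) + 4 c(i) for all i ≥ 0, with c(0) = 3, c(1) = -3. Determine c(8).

c(2) = 3*(-3) + 4*3 = 3
c(3) = 3*3 + 4*(-3) = -3
c(4) = 3*(-3) + 4*3 = 3
c(5) = 3*3 + 4*(-3) = -3
c(6) = 3*(-3) + 4*3 = 3
c(7) = 3*3 + 4*(-3) = -3
c(8) = 3*(-3) + 4*3 = 3

3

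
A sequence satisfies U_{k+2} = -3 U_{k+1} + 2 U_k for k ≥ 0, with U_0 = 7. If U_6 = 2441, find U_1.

-1

Let U_1 = y.
U_2 = 14 - 3y
U_3 = -42 + 11y
U_4 = 154 - 39y
U_5 = -546 + 139y
U_6 = 1946 - 495y
So 1946 - 495y = 2441, giving y = -1.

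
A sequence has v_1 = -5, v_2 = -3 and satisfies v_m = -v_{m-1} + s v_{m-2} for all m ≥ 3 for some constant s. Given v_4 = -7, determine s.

-2

v_3 = 3 - 5s
v_4 = -3 + 2s
So -3 + 2s = -7, giving s = -2.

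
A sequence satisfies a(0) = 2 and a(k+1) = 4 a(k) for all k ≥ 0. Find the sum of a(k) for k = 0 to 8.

174762

a(1) = 4(2) = 8
a(2) = 4(8) = 32
a(3) = 4(32) = 128
a(4) = 4(128) = 512
a(5) = 4(512) = 2048
a(6) = 4(2048) = 8192
a(7) = 4(8192) = 32768
a(8) = 4(32768) = 131072
Sum = 2 + 8 + 32 + 128 + 512 + 2048 + 8192 + 32768 + 131072 = 174762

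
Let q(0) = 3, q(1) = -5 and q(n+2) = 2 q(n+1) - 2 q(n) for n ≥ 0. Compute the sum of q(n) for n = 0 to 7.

120

q(2) = 2*(-5) - 2*3 = -16
q(3) = 2*(-16) - 2*(-5) = -22
q(4) = 2*(-22) - 2*(-16) = -12
q(5) = 2*(-12) - 2*(-22) = 20
q(6) = 2*20 - 2*(-12) = 64
q(7) = 2*64 - 2*20 = 88
Sum = 3 + (-5) + (-16) + (-22) + (-12) + 20 + 64 + 88 = 120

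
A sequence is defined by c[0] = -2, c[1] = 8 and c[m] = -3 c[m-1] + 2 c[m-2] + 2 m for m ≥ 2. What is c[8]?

-52374

c[2] = -3(8) + 2(-2) + 4 = -24
c[3] = -3(-24) + 2(8) + 6 = 94
c[4] = -3(94) + 2(-24) + 8 = -322
c[5] = -3(-322) + 2(94) + 10 = 1164
c[6] = -3(1164) + 2(-322) + 12 = -4124
c[7] = -3(-4124) + 2(1164) + 14 = 14714
c[8] = -3(14714) + 2(-4124) + 16 = -52374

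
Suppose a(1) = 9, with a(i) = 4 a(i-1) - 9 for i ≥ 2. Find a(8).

98307

a(2) = 4(9) - 9 = 27
a(3) = 4(27) - 9 = 99
a(4) = 4(99) - 9 = 387
a(5) = 4(387) - 9 = 1539
a(6) = 4(1539) - 9 = 6147
a(7) = 4(6147) - 9 = 24579
a(8) = 4(24579) - 9 = 98307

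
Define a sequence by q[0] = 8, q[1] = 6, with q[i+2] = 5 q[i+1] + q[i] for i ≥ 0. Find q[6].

q[2] = 5(6) + 8 = 38
q[3] = 5(38) + 6 = 196
q[4] = 5(196) + 38 = 1018
q[5] = 5(1018) + 196 = 5286
q[6] = 5(5286) + 1018 = 27448

27448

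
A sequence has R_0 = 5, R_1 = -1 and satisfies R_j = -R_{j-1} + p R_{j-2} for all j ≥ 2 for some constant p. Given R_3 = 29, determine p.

R_2 = 1 + 5p
R_3 = -1 - 6p
So -1 - 6p = 29, giving p = -5.

-5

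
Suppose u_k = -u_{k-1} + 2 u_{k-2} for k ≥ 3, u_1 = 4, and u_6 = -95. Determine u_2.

Let u_2 = w.
u_3 = 8 - w
u_4 = -8 + 3w
u_5 = 24 - 5w
u_6 = -40 + 11w
So -40 + 11w = -95, giving w = -5.

-5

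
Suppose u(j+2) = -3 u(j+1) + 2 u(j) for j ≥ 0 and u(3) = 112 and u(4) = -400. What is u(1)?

8

Rearranging, u(j-2) = (u(j) + 3 u(j-1)) / 2.
u(2) = (-400 + 3·112) / 2 = -64/2 = -32
u(1) = (112 + 3·(-32)) / 2 = 16/2 = 8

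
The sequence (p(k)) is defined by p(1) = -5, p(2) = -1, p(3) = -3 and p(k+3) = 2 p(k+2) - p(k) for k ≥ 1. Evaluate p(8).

p(4) = 2(-3) - (-5) = -1
p(5) = 2(-1) - (-1) = -1
p(6) = 2(-1) - (-3) = 1
p(7) = 2(1) - (-1) = 3
p(8) = 2(3) - (-1) = 7

7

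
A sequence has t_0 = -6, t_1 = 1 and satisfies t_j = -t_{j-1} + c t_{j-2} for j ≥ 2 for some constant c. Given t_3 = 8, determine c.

1

t_2 = -1 - 6c
t_3 = 1 + 7c
So 1 + 7c = 8, giving c = 1.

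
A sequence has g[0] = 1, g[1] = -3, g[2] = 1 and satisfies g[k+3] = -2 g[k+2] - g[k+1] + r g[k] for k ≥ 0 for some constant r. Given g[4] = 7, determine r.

g[3] = 1 + r
g[4] = -3 - 5r
So -3 - 5r = 7, giving r = -2.

-2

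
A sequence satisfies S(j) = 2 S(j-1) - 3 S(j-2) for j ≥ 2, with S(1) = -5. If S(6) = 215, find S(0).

5

Let S(0) = x.
S(2) = -10 - 3x
S(3) = -5 - 6x
S(4) = 20 - 3x
S(5) = 55 + 12x
S(6) = 50 + 33x
So 50 + 33x = 215, giving x = 5.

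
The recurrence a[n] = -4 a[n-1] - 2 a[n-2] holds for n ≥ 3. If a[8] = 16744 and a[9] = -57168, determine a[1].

Rearranging, a[n-2] = (a[n] + 4 a[n-1]) / -2.
a[7] = (-57168 + 4(16744)) / -2 = 9808/-2 = -4904
a[6] = (16744 + 4(-4904)) / -2 = -2872/-2 = 1436
a[5] = (-4904 + 4(1436)) / -2 = 840/-2 = -420
a[4] = (1436 + 4(-420)) / -2 = -244/-2 = 122
a[3] = (-420 + 4(122)) / -2 = 68/-2 = -34
a[2] = (122 + 4(-34)) / -2 = -14/-2 = 7
a[1] = (-34 + 4(7)) / -2 = -6/-2 = 3

3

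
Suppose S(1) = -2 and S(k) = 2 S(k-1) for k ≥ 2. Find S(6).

-64

S(2) = 2(-2) = -4
S(3) = 2(-4) = -8
S(4) = 2(-8) = -16
S(5) = 2(-16) = -32
S(6) = 2(-32) = -64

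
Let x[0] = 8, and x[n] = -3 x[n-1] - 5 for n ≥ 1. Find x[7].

x[1] = -3*8 - 5 = -29
x[2] = -3*(-29) - 5 = 82
x[3] = -3*82 - 5 = -251
x[4] = -3*(-251) - 5 = 748
x[5] = -3*748 - 5 = -2249
x[6] = -3*(-2249) - 5 = 6742
x[7] = -3*6742 - 5 = -20231

-20231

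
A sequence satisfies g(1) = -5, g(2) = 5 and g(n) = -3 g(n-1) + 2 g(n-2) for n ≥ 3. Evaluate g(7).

g(3) = -3*5 + 2*(-5) = -25
g(4) = -3*(-25) + 2*5 = 85
g(5) = -3*85 + 2*(-25) = -305
g(6) = -3*(-305) + 2*85 = 1085
g(7) = -3*1085 + 2*(-305) = -3865

-3865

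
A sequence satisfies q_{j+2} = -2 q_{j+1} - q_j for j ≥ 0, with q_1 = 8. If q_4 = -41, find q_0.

Let q_0 = z.
q_2 = -16 - z
q_3 = 24 + 2z
q_4 = -32 - 3z
So -32 - 3z = -41, giving z = 3.

3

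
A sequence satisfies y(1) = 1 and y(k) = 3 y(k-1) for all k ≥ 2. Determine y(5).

81

y(2) = 3*1 = 3
y(3) = 3*3 = 9
y(4) = 3*9 = 27
y(5) = 3*27 = 81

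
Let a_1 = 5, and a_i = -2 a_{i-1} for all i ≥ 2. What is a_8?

a_2 = -2(5) = -10
a_3 = -2(-10) = 20
a_4 = -2(20) = -40
a_5 = -2(-40) = 80
a_6 = -2(80) = -160
a_7 = -2(-160) = 320
a_8 = -2(320) = -640

-640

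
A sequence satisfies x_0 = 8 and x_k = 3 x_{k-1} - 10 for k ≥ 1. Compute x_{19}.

The fixed point is -10/(1 - 3) = 5, so x_k - 5 = 3(x_{k-1} - 5).
Hence x_k = 3·3^k + 5.
x_{19} = 3·3^{19} + 5 = 3·1162261467 + 5 = 3486784406.

3486784406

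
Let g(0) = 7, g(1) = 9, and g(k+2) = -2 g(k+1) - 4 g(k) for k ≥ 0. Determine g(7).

576

g(2) = -2·9 - 4·7 = -46
g(3) = -2·(-46) - 4·9 = 56
g(4) = -2·56 - 4·(-46) = 72
g(5) = -2·72 - 4·56 = -368
g(6) = -2·(-368) - 4·72 = 448
g(7) = -2·448 - 4·(-368) = 576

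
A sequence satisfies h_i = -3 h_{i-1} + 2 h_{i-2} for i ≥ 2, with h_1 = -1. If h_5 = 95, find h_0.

-3

Let h_0 = z.
h_2 = 3 + 2z
h_3 = -11 - 6z
h_4 = 39 + 22z
h_5 = -139 - 78z
So -139 - 78z = 95, giving z = -3.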